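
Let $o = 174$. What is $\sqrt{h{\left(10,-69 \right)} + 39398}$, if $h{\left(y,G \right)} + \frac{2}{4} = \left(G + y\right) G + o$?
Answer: $\frac{23 \sqrt{330}}{2} \approx 208.91$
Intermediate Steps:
$h{\left(y,G \right)} = \frac{347}{2} + G \left(G + y\right)$ ($h{\left(y,G \right)} = - \frac{1}{2} + \left(\left(G + y\right) G + 174\right) = - \frac{1}{2} + \left(G \left(G + y\right) + 174\right) = - \frac{1}{2} + \left(174 + G \left(G + y\right)\right) = \frac{347}{2} + G \left(G + y\right)$)
$\sqrt{h{\left(10,-69 \right)} + 39398} = \sqrt{\left(\frac{347}{2} + \left(-69\right)^{2} - 690\right) + 39398} = \sqrt{\left(\frac{347}{2} + 4761 - 690\right) + 39398} = \sqrt{\frac{8489}{2} + 39398} = \sqrt{\frac{87285}{2}} = \frac{23 \sqrt{330}}{2}$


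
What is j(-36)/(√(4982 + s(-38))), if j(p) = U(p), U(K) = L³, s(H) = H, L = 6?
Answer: 18*√309/103 ≈ 3.0720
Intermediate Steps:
U(K) = 216 (U(K) = 6³ = 216)
j(p) = 216
j(-36)/(√(4982 + s(-38))) = 216/(√(4982 - 38)) = 216/(√4944) = 216/((4*√309)) = 216*(√309/1236) = 18*√309/103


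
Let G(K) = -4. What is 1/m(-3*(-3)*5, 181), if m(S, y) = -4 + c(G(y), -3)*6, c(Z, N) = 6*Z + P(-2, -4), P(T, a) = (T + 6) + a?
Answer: -1/148 ≈ -0.0067568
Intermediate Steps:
P(T, a) = 6 + T + a (P(T, a) = (6 + T) + a = 6 + T + a)
c(Z, N) = 6*Z (c(Z, N) = 6*Z + (6 - 2 - 4) = 6*Z + 0 = 6*Z)
m(S, y) = -148 (m(S, y) = -4 + (6*(-4))*6 = -4 - 24*6 = -4 - 144 = -148)
1/m(-3*(-3)*5, 181) = 1/(-148) = -1/148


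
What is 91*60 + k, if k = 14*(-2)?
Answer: 5432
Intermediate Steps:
k = -28
91*60 + k = 91*60 - 28 = 5460 - 28 = 5432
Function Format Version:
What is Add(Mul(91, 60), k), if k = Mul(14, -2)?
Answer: 5432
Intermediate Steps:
k = -28
Add(Mul(91, 60), k) = Add(Mul(91, 60), -28) = Add(5460, -28) = 5432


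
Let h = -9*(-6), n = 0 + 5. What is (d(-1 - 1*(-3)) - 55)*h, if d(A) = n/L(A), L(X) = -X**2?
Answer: -6075/2 ≈ -3037.5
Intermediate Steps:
n = 5
h = 54
d(A) = -5/A**2 (d(A) = 5/((-A**2)) = 5*(-1/A**2) = -5/A**2)
(d(-1 - 1*(-3)) - 55)*h = (-5/(-1 - 1*(-3))**2 - 55)*54 = (-5/(-1 + 3)**2 - 55)*54 = (-5/2**2 - 55)*54 = (-5*1/4 - 55)*54 = (-5/4 - 55)*54 = -225/4*54 = -6075/2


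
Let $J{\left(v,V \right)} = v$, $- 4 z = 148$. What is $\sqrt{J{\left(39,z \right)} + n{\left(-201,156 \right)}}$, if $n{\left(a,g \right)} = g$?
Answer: $\sqrt{195} \approx 13.964$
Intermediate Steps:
$z = -37$ ($z = \left(- \frac{1}{4}\right) 148 = -37$)
$\sqrt{J{\left(39,z \right)} + n{\left(-201,156 \right)}} = \sqrt{39 + 156} = \sqrt{195}$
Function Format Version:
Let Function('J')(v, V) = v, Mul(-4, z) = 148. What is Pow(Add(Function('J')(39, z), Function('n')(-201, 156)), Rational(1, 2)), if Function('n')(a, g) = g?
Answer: Pow(195, Rational(1, 2)) ≈ 13.964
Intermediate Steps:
z = -37 (z = Mul(Rational(-1, 4), 148) = -37)
Pow(Add(Function('J')(39, z), Function('n')(-201, 156)), Rational(1, 2)) = Pow(Add(39, 156), Rational(1, 2)) = Pow(195, Rational(1, 2))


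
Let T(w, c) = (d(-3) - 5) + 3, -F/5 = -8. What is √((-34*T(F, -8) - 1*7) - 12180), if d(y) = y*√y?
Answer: √(-12119 + 102*I*√3) ≈ 0.8024 + 110.09*I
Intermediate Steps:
F = 40 (F = -5*(-8) = 40)
d(y) = y^(3/2)
T(w, c) = -2 - 3*I*√3 (T(w, c) = ((-3)^(3/2) - 5) + 3 = (-3*I*√3 - 5) + 3 = (-5 - 3*I*√3) + 3 = -2 - 3*I*√3)
√((-34*T(F, -8) - 1*7) - 12180) = √((-34*(-2 - 3*I*√3) - 1*7) - 12180) = √(((68 + 102*I*√3) - 7) - 12180) = √((61 + 102*I*√3) - 12180) = √(-12119 + 102*I*√3)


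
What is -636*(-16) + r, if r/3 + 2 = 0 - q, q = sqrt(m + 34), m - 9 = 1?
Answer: 10170 - 6*sqrt(11) ≈ 10150.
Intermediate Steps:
m = 10 (m = 9 + 1 = 10)
q = 2*sqrt(11) (q = sqrt(10 + 34) = sqrt(44) = 2*sqrt(11) ≈ 6.6332)
r = -6 - 6*sqrt(11) (r = -6 + 3*(0 - 2*sqrt(11)) = -6 + 3*(-2*sqrt(11)) = -6 - 6*sqrt(11) ≈ -25.900)
-636*(-16) + r = -636*(-16) + (-6 - 6*sqrt(11)) = -159*(-64) + (-6 - 6*sqrt(11)) = 10176 + (-6 - 6*sqrt(11)) = 10170 - 6*sqrt(11)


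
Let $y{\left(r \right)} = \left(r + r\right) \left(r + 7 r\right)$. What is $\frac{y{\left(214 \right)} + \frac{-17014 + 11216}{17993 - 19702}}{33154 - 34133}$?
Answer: $- \frac{1252251622}{1673111} \approx -748.46$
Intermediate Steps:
$y{\left(r \right)} = 16 r^{2}$ ($y{\left(r \right)} = 2 r 8 r = 16 r^{2}$)
$\frac{y{\left(214 \right)} + \frac{-17014 + 11216}{17993 - 19702}}{33154 - 34133} = \frac{16 \cdot 214^{2} + \frac{-17014 + 11216}{17993 - 19702}}{33154 - 34133} = \frac{16 \cdot 45796 - \frac{5798}{-1709}}{-979} = \left(732736 - - \frac{5798}{1709}\right) \left(- \frac{1}{979}\right) = \left(732736 + \frac{5798}{1709}\right) \left(- \frac{1}{979}\right) = \frac{1252251622}{1709} \left(- \frac{1}{979}\right) = - \frac{1252251622}{1673111}$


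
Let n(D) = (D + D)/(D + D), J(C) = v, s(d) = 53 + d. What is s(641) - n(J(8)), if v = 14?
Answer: 693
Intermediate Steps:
J(C) = 14
n(D) = 1 (n(D) = (2*D)/((2*D)) = (2*D)*(1/(2*D)) = 1)
s(641) - n(J(8)) = (53 + 641) - 1*1 = 694 - 1 = 693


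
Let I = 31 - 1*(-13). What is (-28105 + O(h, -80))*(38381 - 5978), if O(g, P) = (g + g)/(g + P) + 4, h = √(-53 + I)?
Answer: -5835757326273/6409 - 15553440*I/6409 ≈ -9.1056e+8 - 2426.8*I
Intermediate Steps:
I = 44 (I = 31 + 13 = 44)
h = 3*I (h = √(-53 + 44) = √(-9) = 3*I ≈ 3.0*I)
O(g, P) = 4 + 2*g/(P + g) (O(g, P) = (2*g)/(P + g) + 4 = 2*g/(P + g) + 4 = 4 + 2*g/(P + g))
(-28105 + O(h, -80))*(38381 - 5978) = (-28105 + 2*(2*(-80) + 3*(3*I))/(-80 + 3*I))*(38381 - 5978) = (-28105 + 2*((-80 - 3*I)/6409)*(-160 + 9*I))*32403 = (-28105 + 2*(-160 + 9*I)*(-80 - 3*I)/6409)*32403 = -910686315 + 64806*(-160 + 9*I)*(-80 - 3*I)/6409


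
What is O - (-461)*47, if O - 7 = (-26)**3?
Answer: 4098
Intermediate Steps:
O = -17569 (O = 7 + (-26)**3 = 7 - 17576 = -17569)
O - (-461)*47 = -17569 - (-461)*47 = -17569 - 1*(-21667) = -17569 + 21667 = 4098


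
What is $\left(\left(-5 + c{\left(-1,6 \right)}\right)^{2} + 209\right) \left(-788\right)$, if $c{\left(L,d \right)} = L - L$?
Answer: $-184392$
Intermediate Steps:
$c{\left(L,d \right)} = 0$
$\left(\left(-5 + c{\left(-1,6 \right)}\right)^{2} + 209\right) \left(-788\right) = \left(\left(-5 + 0\right)^{2} + 209\right) \left(-788\right) = \left(\left(-5\right)^{2} + 209\right) \left(-788\right) = \left(25 + 209\right) \left(-788\right) = 234 \left(-788\right) = -184392$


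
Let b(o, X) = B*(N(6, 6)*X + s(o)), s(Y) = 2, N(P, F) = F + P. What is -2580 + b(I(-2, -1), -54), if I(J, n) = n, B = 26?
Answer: -19376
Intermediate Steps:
b(o, X) = 52 + 312*X (b(o, X) = 26*((6 + 6)*X + 2) = 26*(12*X + 2) = 26*(2 + 12*X) = 52 + 312*X)
-2580 + b(I(-2, -1), -54) = -2580 + (52 + 312*(-54)) = -2580 + (52 - 16848) = -2580 - 16796 = -19376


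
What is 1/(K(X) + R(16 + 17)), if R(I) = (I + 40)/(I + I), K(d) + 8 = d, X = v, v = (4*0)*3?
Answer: -66/455 ≈ -0.14505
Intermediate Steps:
v = 0 (v = 0*3 = 0)
X = 0
K(d) = -8 + d
R(I) = (40 + I)/(2*I) (R(I) = (40 + I)/((2*I)) = (40 + I)*(1/(2*I)) = (40 + I)/(2*I))
1/(K(X) + R(16 + 17)) = 1/((-8 + 0) + (40 + (16 + 17))/(2*(16 + 17))) = 1/(-8 + (½)*(40 + 33)/33) = 1/(-8 + (½)*(1/33)*73) = 1/(-8 + 73/66) = 1/(-455/66) = -66/455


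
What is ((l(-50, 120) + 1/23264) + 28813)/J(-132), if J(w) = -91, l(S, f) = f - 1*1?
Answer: -673074049/2117024 ≈ -317.93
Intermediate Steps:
l(S, f) = -1 + f (l(S, f) = f - 1 = -1 + f)
((l(-50, 120) + 1/23264) + 28813)/J(-132) = (((-1 + 120) + 1/23264) + 28813)/(-91) = ((119 + 1/23264) + 28813)*(-1/91) = (2768417/23264 + 28813)*(-1/91) = (673074049/23264)*(-1/91) = -673074049/2117024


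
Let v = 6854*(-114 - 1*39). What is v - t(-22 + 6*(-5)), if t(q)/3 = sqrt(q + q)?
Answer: -1048662 - 6*I*sqrt(26) ≈ -1.0487e+6 - 30.594*I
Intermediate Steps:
t(q) = 3*sqrt(2)*sqrt(q) (t(q) = 3*sqrt(q + q) = 3*sqrt(2*q) = 3*(sqrt(2)*sqrt(q)) = 3*sqrt(2)*sqrt(q))
v = -1048662 (v = 6854*(-114 - 39) = 6854*(-153) = -1048662)
v - t(-22 + 6*(-5)) = -1048662 - 3*sqrt(2)*sqrt(-22 + 6*(-5)) = -1048662 - 3*sqrt(2)*sqrt(-22 - 30) = -1048662 - 3*sqrt(2)*sqrt(-52) = -1048662 - 3*sqrt(2)*2*I*sqrt(13) = -1048662 - 6*I*sqrt(26)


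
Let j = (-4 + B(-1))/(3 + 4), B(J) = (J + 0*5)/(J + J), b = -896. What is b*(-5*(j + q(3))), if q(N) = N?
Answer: 11200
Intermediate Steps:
B(J) = 1/2 (B(J) = (J + 0)/((2*J)) = J*(1/(2*J)) = 1/2)
j = -1/2 (j = (-4 + 1/2)/(3 + 4) = -7/2/7 = -7/2*1/7 = -1/2 ≈ -0.50000)
b*(-5*(j + q(3))) = -(-4480)*(-1/2 + 3) = -(-4480)*5/2 = -896*(-25/2) = 11200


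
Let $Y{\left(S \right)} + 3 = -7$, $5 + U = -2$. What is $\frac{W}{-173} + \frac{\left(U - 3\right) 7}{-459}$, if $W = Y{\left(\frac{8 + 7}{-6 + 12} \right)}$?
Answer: $\frac{16700}{79407} \approx 0.21031$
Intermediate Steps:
$U = -7$ ($U = -5 - 2 = -7$)
$Y{\left(S \right)} = -10$ ($Y{\left(S \right)} = -3 - 7 = -10$)
$W = -10$
$\frac{W}{-173} + \frac{\left(U - 3\right) 7}{-459} = - \frac{10}{-173} + \frac{\left(-7 - 3\right) 7}{-459} = \left(-10\right) \left(- \frac{1}{173}\right) + \left(-10\right) 7 \left(- \frac{1}{459}\right) = \frac{10}{173} - - \frac{70}{459} = \frac{10}{173} + \frac{70}{459} = \frac{16700}{79407}$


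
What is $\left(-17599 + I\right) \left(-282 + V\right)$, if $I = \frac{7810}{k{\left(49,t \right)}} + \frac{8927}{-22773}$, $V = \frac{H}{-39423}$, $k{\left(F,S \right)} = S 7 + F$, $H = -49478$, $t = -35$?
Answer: $\frac{217850111165000528}{43991218971} \approx 4.9521 \cdot 10^{6}$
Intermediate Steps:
$k{\left(F,S \right)} = F + 7 S$ ($k{\left(F,S \right)} = 7 S + F = F + 7 S$)
$V = \frac{49478}{39423}$ ($V = - \frac{49478}{-39423} = \left(-49478\right) \left(- \frac{1}{39423}\right) = \frac{49478}{39423} \approx 1.2551$)
$I = - \frac{89803411}{2231754}$ ($I = \frac{7810}{49 + 7 \left(-35\right)} + \frac{8927}{-22773} = \frac{7810}{49 - 245} + 8927 \left(- \frac{1}{22773}\right) = \frac{7810}{-196} - \frac{8927}{22773} = 7810 \left(- \frac{1}{196}\right) - \frac{8927}{22773} = - \frac{3905}{98} - \frac{8927}{22773} = - \frac{89803411}{2231754} \approx -40.239$)
$\left(-17599 + I\right) \left(-282 + V\right) = \left(-17599 - \frac{89803411}{2231754}\right) \left(-282 + \frac{49478}{39423}\right) = \left(- \frac{39366442057}{2231754}\right) \left(- \frac{11067808}{39423}\right) = \frac{217850111165000528}{43991218971}$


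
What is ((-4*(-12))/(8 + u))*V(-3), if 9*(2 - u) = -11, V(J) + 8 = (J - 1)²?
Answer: 3456/101 ≈ 34.218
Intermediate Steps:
V(J) = -8 + (-1 + J)² (V(J) = -8 + (J - 1)² = -8 + (-1 + J)²)
u = 29/9 (u = 2 - ⅑*(-11) = 2 + 11/9 = 29/9 ≈ 3.2222)
((-4*(-12))/(8 + u))*V(-3) = ((-4*(-12))/(8 + 29/9))*(-8 + (-1 - 3)²) = (48/(101/9))*(-8 + (-4)²) = ((9/101)*48)*(-8 + 16) = (432/101)*8 = 3456/101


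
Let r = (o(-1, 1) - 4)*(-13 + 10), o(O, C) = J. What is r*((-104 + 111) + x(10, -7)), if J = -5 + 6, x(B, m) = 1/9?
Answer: 64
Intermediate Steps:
x(B, m) = ⅑
J = 1
o(O, C) = 1
r = 9 (r = (1 - 4)*(-13 + 10) = -3*(-3) = 9)
r*((-104 + 111) + x(10, -7)) = 9*((-104 + 111) + ⅑) = 9*(7 + ⅑) = 9*(64/9) = 64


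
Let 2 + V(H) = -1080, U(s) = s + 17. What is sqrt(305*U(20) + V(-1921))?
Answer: sqrt(10203) ≈ 101.01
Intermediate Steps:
U(s) = 17 + s
V(H) = -1082 (V(H) = -2 - 1080 = -1082)
sqrt(305*U(20) + V(-1921)) = sqrt(305*(17 + 20) - 1082) = sqrt(305*37 - 1082) = sqrt(11285 - 1082) = sqrt(10203)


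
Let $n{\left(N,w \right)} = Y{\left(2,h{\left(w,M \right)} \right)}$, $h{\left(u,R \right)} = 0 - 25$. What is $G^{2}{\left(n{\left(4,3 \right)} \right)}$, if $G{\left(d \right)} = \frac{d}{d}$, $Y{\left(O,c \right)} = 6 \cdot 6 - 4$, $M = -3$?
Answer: $1$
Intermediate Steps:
$h{\left(u,R \right)} = -25$ ($h{\left(u,R \right)} = 0 - 25 = -25$)
$Y{\left(O,c \right)} = 32$ ($Y{\left(O,c \right)} = 36 - 4 = 32$)
$n{\left(N,w \right)} = 32$
$G{\left(d \right)} = 1$
$G^{2}{\left(n{\left(4,3 \right)} \right)} = 1^{2} = 1$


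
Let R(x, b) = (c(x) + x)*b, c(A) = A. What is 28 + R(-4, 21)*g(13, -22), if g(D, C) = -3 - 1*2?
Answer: 868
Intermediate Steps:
g(D, C) = -5 (g(D, C) = -3 - 2 = -5)
R(x, b) = 2*b*x (R(x, b) = (x + x)*b = (2*x)*b = 2*b*x)
28 + R(-4, 21)*g(13, -22) = 28 + (2*21*(-4))*(-5) = 28 - 168*(-5) = 28 + 840 = 868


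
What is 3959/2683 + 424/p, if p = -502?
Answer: 424913/673433 ≈ 0.63097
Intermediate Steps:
3959/2683 + 424/p = 3959/2683 + 424/(-502) = 3959*(1/2683) + 424*(-1/502) = 3959/2683 - 212/251 = 424913/673433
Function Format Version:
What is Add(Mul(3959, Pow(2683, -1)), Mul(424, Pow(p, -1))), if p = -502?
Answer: Rational(424913, 673433) ≈ 0.63097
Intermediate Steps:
Add(Mul(3959, Pow(2683, -1)), Mul(424, Pow(p, -1))) = Add(Mul(3959, Pow(2683, -1)), Mul(424, Pow(-502, -1))) = Add(Mul(3959, Rational(1, 2683)), Mul(424, Rational(-1, 502))) = Add(Rational(3959, 2683), Rational(-212, 251)) = Rational(424913, 673433)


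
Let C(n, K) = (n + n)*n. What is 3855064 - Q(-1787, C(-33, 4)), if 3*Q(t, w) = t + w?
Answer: 11564801/3 ≈ 3.8549e+6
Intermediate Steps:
C(n, K) = 2*n² (C(n, K) = (2*n)*n = 2*n²)
Q(t, w) = t/3 + w/3 (Q(t, w) = (t + w)/3 = t/3 + w/3)
3855064 - Q(-1787, C(-33, 4)) = 3855064 - ((⅓)*(-1787) + (2*(-33)²)/3) = 3855064 - (-1787/3 + (2*1089)/3) = 3855064 - (-1787/3 + (⅓)*2178) = 3855064 - (-1787/3 + 726) = 3855064 - 1*391/3 = 3855064 - 391/3 = 11564801/3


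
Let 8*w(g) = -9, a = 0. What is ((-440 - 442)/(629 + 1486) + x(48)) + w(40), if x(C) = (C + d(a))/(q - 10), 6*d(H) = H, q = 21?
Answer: 58351/20680 ≈ 2.8216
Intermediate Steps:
w(g) = -9/8 (w(g) = (1/8)*(-9) = -9/8)
d(H) = H/6
x(C) = C/11 (x(C) = (C + (1/6)*0)/(21 - 10) = (C + 0)/11 = C*(1/11) = C/11)
((-440 - 442)/(629 + 1486) + x(48)) + w(40) = ((-440 - 442)/(629 + 1486) + (1/11)*48) - 9/8 = (-882/2115 + 48/11) - 9/8 = (-882*1/2115 + 48/11) - 9/8 = (-98/235 + 48/11) - 9/8 = 10202/2585 - 9/8 = 58351/20680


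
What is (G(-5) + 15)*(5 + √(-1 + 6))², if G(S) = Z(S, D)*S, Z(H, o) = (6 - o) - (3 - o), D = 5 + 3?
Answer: 0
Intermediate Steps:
D = 8
Z(H, o) = 3 (Z(H, o) = (6 - o) + (-3 + o) = 3)
G(S) = 3*S
(G(-5) + 15)*(5 + √(-1 + 6))² = (3*(-5) + 15)*(5 + √(-1 + 6))² = (-15 + 15)*(5 + √5)² = 0*(5 + √5)² = 0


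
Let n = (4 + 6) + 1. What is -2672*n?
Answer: -29392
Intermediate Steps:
n = 11 (n = 10 + 1 = 11)
-2672*n = -2672*11 = -29392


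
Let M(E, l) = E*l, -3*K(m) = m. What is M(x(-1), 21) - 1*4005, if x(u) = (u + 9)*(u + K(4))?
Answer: -4397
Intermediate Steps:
K(m) = -m/3
x(u) = (9 + u)*(-4/3 + u) (x(u) = (u + 9)*(u - ⅓*4) = (9 + u)*(u - 4/3) = (9 + u)*(-4/3 + u))
M(x(-1), 21) - 1*4005 = (-12 + (-1)² + (23/3)*(-1))*21 - 1*4005 = (-12 + 1 - 23/3)*21 - 4005 = -56/3*21 - 4005 = -392 - 4005 = -4397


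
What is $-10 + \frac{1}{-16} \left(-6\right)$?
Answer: $- \frac{77}{8} \approx -9.625$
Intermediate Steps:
$-10 + \frac{1}{-16} \left(-6\right) = -10 - - \frac{3}{8} = -10 + \frac{3}{8} = - \frac{77}{8}$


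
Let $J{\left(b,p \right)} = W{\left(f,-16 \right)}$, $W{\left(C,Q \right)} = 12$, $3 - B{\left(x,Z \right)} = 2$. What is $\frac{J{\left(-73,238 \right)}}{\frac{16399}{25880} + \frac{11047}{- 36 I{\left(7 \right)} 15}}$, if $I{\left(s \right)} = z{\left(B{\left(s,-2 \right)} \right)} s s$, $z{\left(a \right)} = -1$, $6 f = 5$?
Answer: $\frac{82174176}{7198139} \approx 11.416$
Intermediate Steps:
$f = \frac{5}{6}$ ($f = \frac{1}{6} \cdot 5 = \frac{5}{6} \approx 0.83333$)
$B{\left(x,Z \right)} = 1$ ($B{\left(x,Z \right)} = 3 - 2 = 1$)
$J{\left(b,p \right)} = 12$
$I{\left(s \right)} = - s^{2}$ ($I{\left(s \right)} = - s s = - s^{2}$)
$\frac{J{\left(-73,238 \right)}}{\frac{16399}{25880} + \frac{11047}{- 36 I{\left(7 \right)} 15}} = \frac{12}{\frac{16399}{25880} + \frac{11047}{- 36 \left(- 7^{2}\right) 15}} = \frac{12}{16399 \cdot \frac{1}{25880} + \frac{11047}{- 36 \left(\left(-1\right) 49\right) 15}} = \frac{12}{\frac{16399}{25880} + \frac{11047}{\left(-36\right) \left(-49\right) 15}} = \frac{12}{\frac{16399}{25880} + \frac{11047}{1764 \cdot 15}} = \frac{12}{\frac{16399}{25880} + \frac{11047}{26460}} = \frac{12}{\frac{7198139}{6847848}} = 12 \cdot \frac{6847848}{7198139} = \frac{82174176}{7198139}$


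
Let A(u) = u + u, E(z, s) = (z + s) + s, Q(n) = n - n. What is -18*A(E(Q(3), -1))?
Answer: 72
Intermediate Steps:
Q(n) = 0
E(z, s) = z + 2*s (E(z, s) = (s + z) + s = z + 2*s)
A(u) = 2*u
-18*A(E(Q(3), -1)) = -36*(0 + 2*(-1)) = -36*(0 - 2) = -36*(-2) = -18*(-4) = 72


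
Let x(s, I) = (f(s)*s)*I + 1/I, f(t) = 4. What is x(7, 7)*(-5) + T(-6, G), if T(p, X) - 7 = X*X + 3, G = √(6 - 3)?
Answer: -6774/7 ≈ -967.71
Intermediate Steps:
G = √3 ≈ 1.7320
x(s, I) = 1/I + 4*I*s (x(s, I) = (4*s)*I + 1/I = 4*I*s + 1/I = 1/I + 4*I*s)
T(p, X) = 10 + X² (T(p, X) = 7 + (X*X + 3) = 7 + (X² + 3) = 7 + (3 + X²) = 10 + X²)
x(7, 7)*(-5) + T(-6, G) = (1/7 + 4*7*7)*(-5) + (10 + (√3)²) = (⅐ + 196)*(-5) + (10 + 3) = (1373/7)*(-5) + 13 = -6865/7 + 13 = -6774/7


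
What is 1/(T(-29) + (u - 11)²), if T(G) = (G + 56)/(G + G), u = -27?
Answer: 58/83725 ≈ 0.00069274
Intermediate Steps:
T(G) = (56 + G)/(2*G) (T(G) = (56 + G)/((2*G)) = (56 + G)*(1/(2*G)) = (56 + G)/(2*G))
1/(T(-29) + (u - 11)²) = 1/((½)*(56 - 29)/(-29) + (-27 - 11)²) = 1/((½)*(-1/29)*27 + (-38)²) = 1/(-27/58 + 1444) = 1/(83725/58) = 58/83725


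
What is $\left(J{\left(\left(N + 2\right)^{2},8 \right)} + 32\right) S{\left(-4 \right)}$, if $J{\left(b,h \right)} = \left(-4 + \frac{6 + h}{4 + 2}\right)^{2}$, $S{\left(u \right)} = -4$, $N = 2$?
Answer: $- \frac{1252}{9} \approx -139.11$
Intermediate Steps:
$J{\left(b,h \right)} = \left(-3 + \frac{h}{6}\right)^{2}$ ($J{\left(b,h \right)} = \left(-4 + \frac{6 + h}{6}\right)^{2} = \left(-4 + \left(6 + h\right) \frac{1}{6}\right)^{2} = \left(-4 + \left(1 + \frac{h}{6}\right)\right)^{2} = \left(-3 + \frac{h}{6}\right)^{2}$)
$\left(J{\left(\left(N + 2\right)^{2},8 \right)} + 32\right) S{\left(-4 \right)} = \left(\frac{\left(-18 + 8\right)^{2}}{36} + 32\right) \left(-4\right) = \left(\frac{\left(-10\right)^{2}}{36} + 32\right) \left(-4\right) = \left(\frac{1}{36} \cdot 100 + 32\right) \left(-4\right) = \left(\frac{25}{9} + 32\right) \left(-4\right) = \frac{313}{9} \left(-4\right) = - \frac{1252}{9}$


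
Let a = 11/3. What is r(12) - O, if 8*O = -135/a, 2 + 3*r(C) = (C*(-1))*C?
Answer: -11633/264 ≈ -44.064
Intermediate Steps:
a = 11/3 (a = (1/3)*11 = 11/3 ≈ 3.6667)
r(C) = -2/3 - C**2/3 (r(C) = -2/3 + ((C*(-1))*C)/3 = -2/3 + ((-C)*C)/3 = -2/3 + (-C**2)/3 = -2/3 - C**2/3)
O = -405/88 (O = (-135/11/3)/8 = (-135*3/11)/8 = (1/8)*(-405/11) = -405/88 ≈ -4.6023)
r(12) - O = (-2/3 - 1/3*12**2) - 1*(-405/88) = (-2/3 - 1/3*144) + 405/88 = (-2/3 - 48) + 405/88 = -146/3 + 405/88 = -11633/264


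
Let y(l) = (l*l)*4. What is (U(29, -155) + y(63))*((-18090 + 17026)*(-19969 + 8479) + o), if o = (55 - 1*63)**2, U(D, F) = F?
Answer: 192195890704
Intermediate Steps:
o = 64 (o = (55 - 63)**2 = (-8)**2 = 64)
y(l) = 4*l**2 (y(l) = l**2*4 = 4*l**2)
(U(29, -155) + y(63))*((-18090 + 17026)*(-19969 + 8479) + o) = (-155 + 4*63**2)*((-18090 + 17026)*(-19969 + 8479) + 64) = (-155 + 4*3969)*(-1064*(-11490) + 64) = (-155 + 15876)*(12225360 + 64) = 15721*12225424 = 192195890704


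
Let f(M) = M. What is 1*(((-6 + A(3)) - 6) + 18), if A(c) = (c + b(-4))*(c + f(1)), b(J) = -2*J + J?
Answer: 34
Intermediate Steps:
b(J) = -J
A(c) = (1 + c)*(4 + c) (A(c) = (c - 1*(-4))*(c + 1) = (c + 4)*(1 + c) = (4 + c)*(1 + c) = (1 + c)*(4 + c))
1*(((-6 + A(3)) - 6) + 18) = 1*(((-6 + (4 + 3² + 5*3)) - 6) + 18) = 1*(((-6 + (4 + 9 + 15)) - 6) + 18) = 1*(((-6 + 28) - 6) + 18) = 1*((22 - 6) + 18) = 1*(16 + 18) = 1*34 = 34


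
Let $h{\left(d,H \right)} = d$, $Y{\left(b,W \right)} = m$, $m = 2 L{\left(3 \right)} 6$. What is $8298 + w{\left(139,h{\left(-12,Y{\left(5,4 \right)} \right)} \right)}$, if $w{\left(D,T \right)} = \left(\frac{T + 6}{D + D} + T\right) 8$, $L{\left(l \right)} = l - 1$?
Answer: $\frac{1140054}{139} \approx 8201.8$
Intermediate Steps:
$L{\left(l \right)} = -1 + l$ ($L{\left(l \right)} = l - 1 = -1 + l$)
$m = 24$ ($m = 2 \left(-1 + 3\right) 6 = 2 \cdot 2 \cdot 6 = 4 \cdot 6 = 24$)
$Y{\left(b,W \right)} = 24$
$w{\left(D,T \right)} = 8 T + \frac{4 \left(6 + T\right)}{D}$ ($w{\left(D,T \right)} = \left(\frac{6 + T}{2 D} + T\right) 8 = \left(T + \frac{6 + T}{2 D}\right) 8 = 8 T + \frac{4 \left(6 + T\right)}{D}$)
$8298 + w{\left(139,h{\left(-12,Y{\left(5,4 \right)} \right)} \right)} = 8298 + \frac{4 \left(6 - 12 + 2 \cdot 139 \left(-12\right)\right)}{139} = 8298 + 4 \cdot \frac{1}{139} \left(6 - 12 - 3336\right) = 8298 + 4 \cdot \frac{1}{139} \left(-3342\right) = 8298 - \frac{13368}{139} = \frac{1140054}{139}$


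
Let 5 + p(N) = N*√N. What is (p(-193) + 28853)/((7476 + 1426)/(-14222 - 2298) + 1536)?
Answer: 238284480/12682909 - 1594180*I*√193/12682909 ≈ 18.788 - 1.7462*I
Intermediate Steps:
p(N) = -5 + N^(3/2) (p(N) = -5 + N*√N = -5 + N^(3/2))
(p(-193) + 28853)/((7476 + 1426)/(-14222 - 2298) + 1536) = ((-5 + (-193)^(3/2)) + 28853)/((7476 + 1426)/(-14222 - 2298) + 1536) = ((-5 - 193*I*√193) + 28853)/(8902/(-16520) + 1536) = (28848 - 193*I*√193)/(8902*(-1/16520) + 1536) = (28848 - 193*I*√193)/(-4451/8260 + 1536) = (28848 - 193*I*√193)/(12682909/8260) = (28848 - 193*I*√193)*(8260/12682909) = 238284480/12682909 - 1594180*I*√193/12682909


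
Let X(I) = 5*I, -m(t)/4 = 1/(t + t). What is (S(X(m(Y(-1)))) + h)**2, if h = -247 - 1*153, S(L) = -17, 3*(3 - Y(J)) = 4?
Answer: 173889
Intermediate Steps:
Y(J) = 5/3 (Y(J) = 3 - 1/3*4 = 3 - 4/3 = 5/3)
m(t) = -2/t (m(t) = -4/(t + t) = -4*1/(2*t) = -2/t)
h = -400 (h = -247 - 153 = -400)
(S(X(m(Y(-1)))) + h)**2 = (-17 - 400)**2 = (-417)**2 = 173889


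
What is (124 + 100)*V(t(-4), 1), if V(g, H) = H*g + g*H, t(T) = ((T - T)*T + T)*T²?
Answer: -28672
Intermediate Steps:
t(T) = T³ (t(T) = (0*T + T)*T² = (0 + T)*T² = T*T² = T³)
V(g, H) = 2*H*g (V(g, H) = H*g + H*g = 2*H*g)
(124 + 100)*V(t(-4), 1) = (124 + 100)*(2*1*(-4)³) = 224*(2*1*(-64)) = 224*(-128) = -28672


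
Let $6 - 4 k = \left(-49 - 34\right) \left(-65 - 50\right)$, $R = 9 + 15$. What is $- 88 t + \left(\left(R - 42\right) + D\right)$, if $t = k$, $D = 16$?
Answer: $209856$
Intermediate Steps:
$R = 24$
$k = - \frac{9539}{4}$ ($k = \frac{3}{2} - \frac{\left(-49 - 34\right) \left(-65 - 50\right)}{4} = \frac{3}{2} - \frac{\left(-83\right) \left(-115\right)}{4} = \frac{3}{2} - \frac{9545}{4} = - \frac{9539}{4} \approx -2384.8$)
$t = - \frac{9539}{4} \approx -2384.8$
$- 88 t + \left(\left(R - 42\right) + D\right) = \left(-88\right) \left(- \frac{9539}{4}\right) + \left(\left(24 - 42\right) + 16\right) = 209858 + \left(-18 + 16\right) = 209858 - 2 = 209856$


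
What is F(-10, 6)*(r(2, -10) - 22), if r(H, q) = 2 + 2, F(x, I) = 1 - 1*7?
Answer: 108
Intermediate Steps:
F(x, I) = -6 (F(x, I) = 1 - 7 = -6)
r(H, q) = 4
F(-10, 6)*(r(2, -10) - 22) = -6*(4 - 22) = -6*(-18) = 108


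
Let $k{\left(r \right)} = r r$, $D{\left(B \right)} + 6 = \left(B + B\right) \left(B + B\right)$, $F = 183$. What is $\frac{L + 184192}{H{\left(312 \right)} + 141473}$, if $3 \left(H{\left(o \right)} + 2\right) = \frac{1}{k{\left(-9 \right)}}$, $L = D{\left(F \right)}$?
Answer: $\frac{38654253}{17188727} \approx 2.2488$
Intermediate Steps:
$D{\left(B \right)} = -6 + 4 B^{2}$ ($D{\left(B \right)} = -6 + \left(B + B\right) \left(B + B\right) = -6 + 2 B 2 B = -6 + 4 B^{2}$)
$k{\left(r \right)} = r^{2}$
$L = 133950$ ($L = -6 + 4 \cdot 183^{2} = -6 + 4 \cdot 33489 = -6 + 133956 = 133950$)
$H{\left(o \right)} = - \frac{485}{243}$ ($H{\left(o \right)} = -2 + \frac{1}{3 \left(-9\right)^{2}} = -2 + \frac{1}{3 \cdot 81} = -2 + \frac{1}{3} \cdot \frac{1}{81} = -2 + \frac{1}{243} = - \frac{485}{243}$)
$\frac{L + 184192}{H{\left(312 \right)} + 141473} = \frac{133950 + 184192}{- \frac{485}{243} + 141473} = \frac{318142}{\frac{34377454}{243}} = 318142 \cdot \frac{243}{34377454} = \frac{38654253}{17188727}$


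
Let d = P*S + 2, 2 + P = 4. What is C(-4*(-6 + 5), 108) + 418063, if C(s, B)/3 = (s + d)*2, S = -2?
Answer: 418075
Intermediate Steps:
P = 2 (P = -2 + 4 = 2)
d = -2 (d = 2*(-2) + 2 = -4 + 2 = -2)
C(s, B) = -12 + 6*s (C(s, B) = 3*((s - 2)*2) = 3*((-2 + s)*2) = 3*(-4 + 2*s) = -12 + 6*s)
C(-4*(-6 + 5), 108) + 418063 = (-12 + 6*(-4*(-6 + 5))) + 418063 = (-12 + 6*(-4*(-1))) + 418063 = (-12 + 6*4) + 418063 = (-12 + 24) + 418063 = 12 + 418063 = 418075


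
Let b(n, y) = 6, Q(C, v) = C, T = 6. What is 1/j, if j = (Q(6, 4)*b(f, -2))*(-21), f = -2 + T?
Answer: -1/756 ≈ -0.0013228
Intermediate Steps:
f = 4 (f = -2 + 6 = 4)
j = -756 (j = (6*6)*(-21) = 36*(-21) = -756)
1/j = 1/(-756) = -1/756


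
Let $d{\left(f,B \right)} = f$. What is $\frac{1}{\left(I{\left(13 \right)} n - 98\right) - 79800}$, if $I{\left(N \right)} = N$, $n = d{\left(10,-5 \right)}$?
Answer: $- \frac{1}{79768} \approx -1.2536 \cdot 10^{-5}$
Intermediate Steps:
$n = 10$
$\frac{1}{\left(I{\left(13 \right)} n - 98\right) - 79800} = \frac{1}{\left(13 \cdot 10 - 98\right) - 79800} = \frac{1}{\left(130 - 98\right) - 79800} = \frac{1}{32 - 79800} = \frac{1}{-79768} = - \frac{1}{79768}$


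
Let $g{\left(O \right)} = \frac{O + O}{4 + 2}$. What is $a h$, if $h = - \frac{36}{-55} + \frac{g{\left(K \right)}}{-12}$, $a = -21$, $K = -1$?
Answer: $- \frac{9457}{660} \approx -14.329$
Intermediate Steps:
$g{\left(O \right)} = \frac{O}{3}$ ($g{\left(O \right)} = \frac{2 O}{6} = 2 O \frac{1}{6} = \frac{O}{3}$)
$h = \frac{1351}{1980}$ ($h = - \frac{36}{-55} + \frac{\frac{1}{3} \left(-1\right)}{-12} = \left(-36\right) \left(- \frac{1}{55}\right) - - \frac{1}{36} = \frac{36}{55} + \frac{1}{36} = \frac{1351}{1980} \approx 0.68232$)
$a h = \left(-21\right) \frac{1351}{1980} = - \frac{9457}{660}$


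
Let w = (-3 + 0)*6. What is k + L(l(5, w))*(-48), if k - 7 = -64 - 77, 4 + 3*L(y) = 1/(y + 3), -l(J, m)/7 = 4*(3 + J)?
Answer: -15454/221 ≈ -69.928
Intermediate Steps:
w = -18 (w = -3*6 = -18)
l(J, m) = -84 - 28*J (l(J, m) = -28*(3 + J) = -7*(12 + 4*J) = -84 - 28*J)
L(y) = -4/3 + 1/(3*(3 + y)) (L(y) = -4/3 + 1/(3*(y + 3)) = -4/3 + 1/(3*(3 + y)))
k = -134 (k = 7 + (-64 - 77) = 7 - 141 = -134)
k + L(l(5, w))*(-48) = -134 + ((-11 - 4*(-84 - 28*5))/(3*(3 + (-84 - 28*5))))*(-48) = -134 + ((-11 - 4*(-84 - 140))/(3*(3 + (-84 - 140))))*(-48) = -134 + ((-11 - 4*(-224))/(3*(3 - 224)))*(-48) = -134 + ((1/3)*(-11 + 896)/(-221))*(-48) = -134 + ((1/3)*(-1/221)*885)*(-48) = -134 - 295/221*(-48) = -134 + 14160/221 = -15454/221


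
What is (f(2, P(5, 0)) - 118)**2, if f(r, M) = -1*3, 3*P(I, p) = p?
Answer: 14641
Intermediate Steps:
P(I, p) = p/3
f(r, M) = -3
(f(2, P(5, 0)) - 118)**2 = (-3 - 118)**2 = (-121)**2 = 14641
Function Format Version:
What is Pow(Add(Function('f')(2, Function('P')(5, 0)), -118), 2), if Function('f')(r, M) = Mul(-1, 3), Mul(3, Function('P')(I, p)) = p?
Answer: 14641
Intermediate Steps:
Function('P')(I, p) = Mul(Rational(1, 3), p)
Function('f')(r, M) = -3
Pow(Add(Function('f')(2, Function('P')(5, 0)), -118), 2) = Pow(Add(-3, -118), 2) = Pow(-121, 2) = 14641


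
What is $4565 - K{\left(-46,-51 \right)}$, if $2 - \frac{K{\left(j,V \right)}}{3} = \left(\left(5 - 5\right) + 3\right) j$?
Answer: $4145$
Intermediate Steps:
$K{\left(j,V \right)} = 6 - 9 j$ ($K{\left(j,V \right)} = 6 - 3 \left(\left(5 - 5\right) + 3\right) j = 6 - 3 \left(0 + 3\right) j = 6 - 3 \cdot 3 j = 6 - 9 j$)
$4565 - K{\left(-46,-51 \right)} = 4565 - \left(6 - -414\right) = 4565 - \left(6 + 414\right) = 4565 - 420 = 4145$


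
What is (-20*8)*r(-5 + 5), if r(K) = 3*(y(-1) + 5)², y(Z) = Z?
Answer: -7680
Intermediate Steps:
r(K) = 48 (r(K) = 3*(-1 + 5)² = 3*4² = 3*16 = 48)
(-20*8)*r(-5 + 5) = -20*8*48 = -160*48 = -7680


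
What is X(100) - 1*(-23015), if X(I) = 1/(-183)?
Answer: 4211744/183 ≈ 23015.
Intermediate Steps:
X(I) = -1/183
X(100) - 1*(-23015) = -1/183 - 1*(-23015) = -1/183 + 23015 = 4211744/183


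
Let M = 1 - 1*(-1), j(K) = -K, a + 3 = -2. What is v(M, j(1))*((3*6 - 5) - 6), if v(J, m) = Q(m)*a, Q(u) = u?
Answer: 35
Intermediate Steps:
a = -5 (a = -3 - 2 = -5)
M = 2 (M = 1 + 1 = 2)
v(J, m) = -5*m (v(J, m) = m*(-5) = -5*m)
v(M, j(1))*((3*6 - 5) - 6) = (-(-5))*((3*6 - 5) - 6) = (-5*(-1))*((18 - 5) - 6) = 5*(13 - 6) = 5*7 = 35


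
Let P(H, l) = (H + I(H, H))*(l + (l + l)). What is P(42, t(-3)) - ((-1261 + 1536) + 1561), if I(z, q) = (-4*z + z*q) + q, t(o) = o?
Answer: -16956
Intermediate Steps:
I(z, q) = q - 4*z + q*z (I(z, q) = (-4*z + q*z) + q = q - 4*z + q*z)
P(H, l) = 3*l*(H² - 2*H) (P(H, l) = (H + (H - 4*H + H*H))*(l + (l + l)) = (H + (H - 4*H + H²))*(l + 2*l) = (H + (H² - 3*H))*(3*l) = (H² - 2*H)*(3*l) = 3*l*(H² - 2*H))
P(42, t(-3)) - ((-1261 + 1536) + 1561) = 3*42*(-3)*(-2 + 42) - ((-1261 + 1536) + 1561) = 3*42*(-3)*40 - (275 + 1561) = -15120 - 1*1836 = -15120 - 1836 = -16956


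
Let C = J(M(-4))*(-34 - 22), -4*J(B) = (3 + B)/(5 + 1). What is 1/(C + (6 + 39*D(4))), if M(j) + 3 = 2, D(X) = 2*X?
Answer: 3/968 ≈ 0.0030992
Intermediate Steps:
M(j) = -1 (M(j) = -3 + 2 = -1)
J(B) = -⅛ - B/24 (J(B) = -(3 + B)/(4*(5 + 1)) = -(3 + B)/(4*6) = -(½ + B/6)/4 = -⅛ - B/24)
C = 14/3 (C = (-⅛ - 1/24*(-1))*(-34 - 22) = (-⅛ + 1/24)*(-56) = -1/12*(-56) = 14/3 ≈ 4.6667)
1/(C + (6 + 39*D(4))) = 1/(14/3 + (6 + 39*(2*4))) = 1/(14/3 + (6 + 39*8)) = 1/(14/3 + (6 + 312)) = 1/(14/3 + 318) = 1/(968/3) = 3/968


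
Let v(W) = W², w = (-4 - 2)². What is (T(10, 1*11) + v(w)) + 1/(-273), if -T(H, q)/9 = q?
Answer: 326780/273 ≈ 1197.0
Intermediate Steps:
T(H, q) = -9*q
w = 36 (w = (-6)² = 36)
(T(10, 1*11) + v(w)) + 1/(-273) = (-9*11 + 36²) + 1/(-273) = (-9*11 + 1296) - 1/273 = (-99 + 1296) - 1/273 = 1197 - 1/273 = 326780/273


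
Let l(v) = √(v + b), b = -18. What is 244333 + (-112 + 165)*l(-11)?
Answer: 244333 + 53*I*√29 ≈ 2.4433e+5 + 285.41*I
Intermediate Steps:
l(v) = √(-18 + v) (l(v) = √(v - 18) = √(-18 + v))
244333 + (-112 + 165)*l(-11) = 244333 + (-112 + 165)*√(-18 - 11) = 244333 + 53*√(-29) = 244333 + 53*(I*√29) = 244333 + 53*I*√29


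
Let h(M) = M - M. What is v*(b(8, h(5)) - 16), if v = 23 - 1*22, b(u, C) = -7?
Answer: -23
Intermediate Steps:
h(M) = 0
v = 1 (v = 23 - 22 = 1)
v*(b(8, h(5)) - 16) = 1*(-7 - 16) = 1*(-23) = -23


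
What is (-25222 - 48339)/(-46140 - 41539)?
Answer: 73561/87679 ≈ 0.83898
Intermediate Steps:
(-25222 - 48339)/(-46140 - 41539) = -73561/(-87679) = -73561*(-1/87679) = 73561/87679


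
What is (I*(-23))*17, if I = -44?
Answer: 17204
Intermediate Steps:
(I*(-23))*17 = -44*(-23)*17 = 1012*17 = 17204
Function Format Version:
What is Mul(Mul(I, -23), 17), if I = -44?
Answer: 17204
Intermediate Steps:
Mul(Mul(I, -23), 17) = Mul(Mul(-44, -23), 17) = Mul(1012, 17) = 17204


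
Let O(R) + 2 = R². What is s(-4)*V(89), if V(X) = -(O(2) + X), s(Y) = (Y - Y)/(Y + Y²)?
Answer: 0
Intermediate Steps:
O(R) = -2 + R²
s(Y) = 0 (s(Y) = 0/(Y + Y²) = 0)
V(X) = -2 - X (V(X) = -((-2 + 2²) + X) = -((-2 + 4) + X) = -(2 + X) = -2 - X)
s(-4)*V(89) = 0*(-2 - 1*89) = 0*(-2 - 89) = 0*(-91) = 0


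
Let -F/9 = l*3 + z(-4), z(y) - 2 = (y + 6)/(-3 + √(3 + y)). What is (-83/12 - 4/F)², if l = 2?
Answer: 381196475/8108208 - 33817*I/1520289 ≈ 47.014 - 0.022244*I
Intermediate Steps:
z(y) = 2 + (6 + y)/(-3 + √(3 + y)) (z(y) = 2 + (y + 6)/(-3 + √(3 + y)) = 2 + (6 + y)/(-3 + √(3 + y)))
F = -54 - 9*(-4 + 2*I)*(-3 - I)/10 (F = -9*(2*3 + (-4 + 2*√(3 - 4))/(-3 + √(3 - 4))) = -9*(6 + (-4 + 2*√(-1))/(-3 + √(-1))) = -9*(6 + (-4 + 2*I)/(-3 + I)) = -9*(6 + ((-3 - I)/10)*(-4 + 2*I)) = -9*(6 + (-4 + 2*I)*(-3 - I)/10) = -54 - 9*(-4 + 2*I)*(-3 - I)/10 ≈ -66.6 + 1.8*I)
(-83/12 - 4/F)² = (-83/12 - 4*5*(-333/5 - 9*I/5)/22194)² = (-83*1/12 - 10*(-333/5 - 9*I/5)/11097)² = (-83/12 - 10*(-333/5 - 9*I/5)/11097)²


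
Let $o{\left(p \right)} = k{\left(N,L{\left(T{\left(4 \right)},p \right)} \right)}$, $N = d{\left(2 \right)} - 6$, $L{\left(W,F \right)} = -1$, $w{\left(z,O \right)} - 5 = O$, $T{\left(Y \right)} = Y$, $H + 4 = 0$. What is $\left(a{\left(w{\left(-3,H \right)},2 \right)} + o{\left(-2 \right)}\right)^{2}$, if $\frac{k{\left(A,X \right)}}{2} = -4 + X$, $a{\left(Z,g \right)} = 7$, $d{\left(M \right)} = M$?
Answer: $9$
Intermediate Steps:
$H = -4$ ($H = -4 + 0 = -4$)
$w{\left(z,O \right)} = 5 + O$
$N = -4$ ($N = 2 - 6 = -4$)
$k{\left(A,X \right)} = -8 + 2 X$ ($k{\left(A,X \right)} = 2 \left(-4 + X\right) = -8 + 2 X$)
$o{\left(p \right)} = -10$ ($o{\left(p \right)} = -8 + 2 \left(-1\right) = -8 - 2 = -10$)
$\left(a{\left(w{\left(-3,H \right)},2 \right)} + o{\left(-2 \right)}\right)^{2} = \left(7 - 10\right)^{2} = \left(-3\right)^{2} = 9$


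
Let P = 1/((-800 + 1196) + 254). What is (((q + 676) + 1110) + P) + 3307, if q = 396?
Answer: 3567851/650 ≈ 5489.0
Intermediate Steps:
P = 1/650 (P = 1/(396 + 254) = 1/650 ≈ 0.0015385)
(((q + 676) + 1110) + P) + 3307 = (((396 + 676) + 1110) + 1/650) + 3307 = ((1072 + 1110) + 1/650) + 3307 = (2182 + 1/650) + 3307 = 1418301/650 + 3307 = 3567851/650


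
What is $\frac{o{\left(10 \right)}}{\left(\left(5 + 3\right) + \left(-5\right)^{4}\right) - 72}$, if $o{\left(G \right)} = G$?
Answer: $\frac{10}{561} \approx 0.017825$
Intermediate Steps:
$\frac{o{\left(10 \right)}}{\left(\left(5 + 3\right) + \left(-5\right)^{4}\right) - 72} = \frac{10}{\left(\left(5 + 3\right) + \left(-5\right)^{4}\right) - 72} = \frac{10}{\left(8 + 625\right) - 72} = \frac{10}{633 - 72} = \frac{10}{561}$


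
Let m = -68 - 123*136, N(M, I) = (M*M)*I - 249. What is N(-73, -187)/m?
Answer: 249193/4199 ≈ 59.346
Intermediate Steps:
N(M, I) = -249 + I*M² (N(M, I) = M²*I - 249 = I*M² - 249 = -249 + I*M²)
m = -16796 (m = -68 - 16728 = -16796)
N(-73, -187)/m = (-249 - 187*(-73)²)/(-16796) = (-249 - 187*5329)*(-1/16796) = (-249 - 996523)*(-1/16796) = -996772*(-1/16796) = 249193/4199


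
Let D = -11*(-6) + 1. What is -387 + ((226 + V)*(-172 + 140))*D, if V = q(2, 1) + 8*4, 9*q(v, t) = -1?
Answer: -4979707/9 ≈ -5.5330e+5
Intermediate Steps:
q(v, t) = -⅑ (q(v, t) = (⅑)*(-1) = -⅑)
D = 67 (D = 66 + 1 = 67)
V = 287/9 (V = -⅑ + 8*4 = -⅑ + 32 = 287/9 ≈ 31.889)
-387 + ((226 + V)*(-172 + 140))*D = -387 + ((226 + 287/9)*(-172 + 140))*67 = -387 + ((2321/9)*(-32))*67 = -387 - 74272/9*67 = -387 - 4976224/9 = -4979707/9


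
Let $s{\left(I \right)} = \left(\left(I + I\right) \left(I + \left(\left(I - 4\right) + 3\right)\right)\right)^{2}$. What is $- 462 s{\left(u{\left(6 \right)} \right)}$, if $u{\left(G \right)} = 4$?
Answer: $-1448832$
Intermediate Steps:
$s{\left(I \right)} = 4 I^{2} \left(-1 + 2 I\right)^{2}$ ($s{\left(I \right)} = \left(2 I \left(I + \left(\left(-4 + I\right) + 3\right)\right)\right)^{2} = \left(2 I \left(I + \left(-1 + I\right)\right)\right)^{2} = \left(2 I \left(-1 + 2 I\right)\right)^{2} = 4 I^{2} \left(-1 + 2 I\right)^{2}$)
$- 462 s{\left(u{\left(6 \right)} \right)} = - 462 \cdot 4 \cdot 4^{2} \left(-1 + 2 \cdot 4\right)^{2} = - 462 \cdot 4 \cdot 16 \left(-1 + 8\right)^{2} = - 462 \cdot 4 \cdot 16 \cdot 7^{2} = - 462 \cdot 4 \cdot 16 \cdot 49 = \left(-462\right) 3136 = -1448832$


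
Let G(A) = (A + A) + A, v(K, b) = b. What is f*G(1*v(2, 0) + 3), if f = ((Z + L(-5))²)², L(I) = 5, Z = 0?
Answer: 5625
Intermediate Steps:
G(A) = 3*A (G(A) = 2*A + A = 3*A)
f = 625 (f = ((0 + 5)²)² = (5²)² = 25² = 625)
f*G(1*v(2, 0) + 3) = 625*(3*(1*0 + 3)) = 625*(3*(0 + 3)) = 625*(3*3) = 625*9 = 5625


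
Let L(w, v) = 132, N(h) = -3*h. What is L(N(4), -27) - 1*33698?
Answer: -33566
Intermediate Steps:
L(N(4), -27) - 1*33698 = 132 - 1*33698 = 132 - 33698 = -33566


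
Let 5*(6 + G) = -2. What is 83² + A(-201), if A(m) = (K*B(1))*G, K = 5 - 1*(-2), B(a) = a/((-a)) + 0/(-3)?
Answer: 34669/5 ≈ 6933.8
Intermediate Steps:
G = -32/5 (G = -6 + (⅕)*(-2) = -6 - ⅖ = -32/5 ≈ -6.4000)
B(a) = -1 (B(a) = a*(-1/a) + 0*(-⅓) = -1 + 0 = -1)
K = 7 (K = 5 + 2 = 7)
A(m) = 224/5 (A(m) = (7*(-1))*(-32/5) = -7*(-32/5) = 224/5)
83² + A(-201) = 83² + 224/5 = 6889 + 224/5 = 34669/5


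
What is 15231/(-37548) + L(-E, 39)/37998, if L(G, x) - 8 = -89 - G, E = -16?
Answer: -32354983/79263828 ≈ -0.40819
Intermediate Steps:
L(G, x) = -81 - G (L(G, x) = 8 + (-89 - G) = -81 - G)
15231/(-37548) + L(-E, 39)/37998 = 15231/(-37548) + (-81 - (-1)*(-16))/37998 = 15231*(-1/37548) + (-81 - 1*16)*(1/37998) = -5077/12516 + (-81 - 16)*(1/37998) = -5077/12516 - 97*1/37998 = -5077/12516 - 97/37998 = -32354983/79263828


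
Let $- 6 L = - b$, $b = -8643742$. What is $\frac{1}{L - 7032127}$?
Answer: $- \frac{3}{25418252} \approx -1.1803 \cdot 10^{-7}$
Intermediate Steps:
$L = - \frac{4321871}{3}$ ($L = - \frac{\left(-1\right) \left(-8643742\right)}{6} = \left(- \frac{1}{6}\right) 8643742 = - \frac{4321871}{3} \approx -1.4406 \cdot 10^{6}$)
$\frac{1}{L - 7032127} = \frac{1}{- \frac{4321871}{3} - 7032127} = \frac{1}{- \frac{25418252}{3}} = - \frac{3}{25418252}$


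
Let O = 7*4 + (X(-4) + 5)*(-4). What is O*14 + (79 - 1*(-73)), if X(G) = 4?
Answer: 40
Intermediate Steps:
O = -8 (O = 7*4 + (4 + 5)*(-4) = 28 + 9*(-4) = 28 - 36 = -8)
O*14 + (79 - 1*(-73)) = -8*14 + (79 - 1*(-73)) = -112 + (79 + 73) = -112 + 152 = 40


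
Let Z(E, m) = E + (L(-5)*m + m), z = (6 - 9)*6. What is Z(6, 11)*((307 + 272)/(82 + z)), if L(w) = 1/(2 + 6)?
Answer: 85113/512 ≈ 166.24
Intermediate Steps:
L(w) = ⅛ (L(w) = 1/8 = ⅛)
z = -18 (z = -3*6 = -18)
Z(E, m) = E + 9*m/8 (Z(E, m) = E + (m/8 + m) = E + 9*m/8)
Z(6, 11)*((307 + 272)/(82 + z)) = (6 + (9/8)*11)*((307 + 272)/(82 - 18)) = (6 + 99/8)*(579/64) = 147*(579*(1/64))/8 = (147/8)*(579/64) = 85113/512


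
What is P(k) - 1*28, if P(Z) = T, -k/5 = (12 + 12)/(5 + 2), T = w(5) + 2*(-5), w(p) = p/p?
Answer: -37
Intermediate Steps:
w(p) = 1
T = -9 (T = 1 + 2*(-5) = 1 - 10 = -9)
k = -120/7 (k = -5*(12 + 12)/(5 + 2) = -120/7 ≈ -17.143)
P(Z) = -9
P(k) - 1*28 = -9 - 1*28 = -9 - 28 = -37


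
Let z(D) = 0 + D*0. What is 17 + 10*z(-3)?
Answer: 17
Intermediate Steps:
z(D) = 0 (z(D) = 0 + 0 = 0)
17 + 10*z(-3) = 17 + 10*0 = 17 + 0 = 17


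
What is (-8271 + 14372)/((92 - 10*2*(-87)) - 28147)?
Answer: -6101/26315 ≈ -0.23184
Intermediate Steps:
(-8271 + 14372)/((92 - 10*2*(-87)) - 28147) = 6101/((92 - 20*(-87)) - 28147) = 6101/((92 + 1740) - 28147) = 6101/(1832 - 28147) = 6101/(-26315) = 6101*(-1/26315) = -6101/26315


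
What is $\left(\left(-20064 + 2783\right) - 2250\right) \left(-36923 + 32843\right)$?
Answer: $79686480$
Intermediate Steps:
$\left(\left(-20064 + 2783\right) - 2250\right) \left(-36923 + 32843\right) = \left(-17281 - 2250\right) \left(-4080\right) = \left(-19531\right) \left(-4080\right) = 79686480$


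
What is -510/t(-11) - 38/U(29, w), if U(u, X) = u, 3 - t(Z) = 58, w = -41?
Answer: 2540/319 ≈ 7.9624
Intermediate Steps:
t(Z) = -55 (t(Z) = 3 - 1*58 = 3 - 58 = -55)
-510/t(-11) - 38/U(29, w) = -510/(-55) - 38/29 = -510*(-1/55) - 38*1/29 = 102/11 - 38/29 = 2540/319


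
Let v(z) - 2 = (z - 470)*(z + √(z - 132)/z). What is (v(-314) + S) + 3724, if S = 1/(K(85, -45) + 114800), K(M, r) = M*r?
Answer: 27732874451/110975 + 392*I*√446/157 ≈ 2.499e+5 + 52.73*I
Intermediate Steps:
v(z) = 2 + (-470 + z)*(z + √(-132 + z)/z) (v(z) = 2 + (z - 470)*(z + √(z - 132)/z) = 2 + (-470 + z)*(z + √(-132 + z)/z))
S = 1/110975 (S = 1/(85*(-45) + 114800) = 1/(-3825 + 114800) = 1/110975 ≈ 9.0110e-6)
(v(-314) + S) + 3724 = ((2 + (-314)² + √(-132 - 314) - 470*(-314) - 470*√(-132 - 314)/(-314)) + 1/110975) + 3724 = ((2 + 98596 + √(-446) + 147580 - 470*(-1/314)*√(-446)) + 1/110975) + 3724 = ((2 + 98596 + I*√446 + 147580 - 470*(-1/314)*I*√446) + 1/110975) + 3724 = ((2 + 98596 + I*√446 + 147580 + 235*I*√446/157) + 1/110975) + 3724 = ((246178 + 392*I*√446/157) + 1/110975) + 3724 = (27319603551/110975 + 392*I*√446/157) + 3724 = 27732874451/110975 + 392*I*√446/157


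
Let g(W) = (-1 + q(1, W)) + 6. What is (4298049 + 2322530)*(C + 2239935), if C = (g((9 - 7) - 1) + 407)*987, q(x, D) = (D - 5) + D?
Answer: 17502281814822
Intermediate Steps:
q(x, D) = -5 + 2*D (q(x, D) = (-5 + D) + D = -5 + 2*D)
g(W) = 2*W (g(W) = (-1 + (-5 + 2*W)) + 6 = (-6 + 2*W) + 6 = 2*W)
C = 403683 (C = (2*((9 - 7) - 1) + 407)*987 = (2*(2 - 1) + 407)*987 = (2*1 + 407)*987 = (2 + 407)*987 = 409*987 = 403683)
(4298049 + 2322530)*(C + 2239935) = (4298049 + 2322530)*(403683 + 2239935) = 6620579*2643618 = 17502281814822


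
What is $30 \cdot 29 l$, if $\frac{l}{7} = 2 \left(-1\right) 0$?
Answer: $0$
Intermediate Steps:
$l = 0$ ($l = 7 \cdot 2 \left(-1\right) 0 = 7 \left(\left(-2\right) 0\right) = 7 \cdot 0 = 0$)
$30 \cdot 29 l = 30 \cdot 29 \cdot 0 = 870 \cdot 0 = 0$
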